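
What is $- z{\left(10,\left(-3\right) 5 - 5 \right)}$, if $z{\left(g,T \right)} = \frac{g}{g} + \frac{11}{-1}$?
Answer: $10$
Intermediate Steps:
$z{\left(g,T \right)} = -10$ ($z{\left(g,T \right)} = 1 + 11 \left(-1\right) = 1 - 11 = -10$)
$- z{\left(10,\left(-3\right) 5 - 5 \right)} = \left(-1\right) \left(-10\right) = 10$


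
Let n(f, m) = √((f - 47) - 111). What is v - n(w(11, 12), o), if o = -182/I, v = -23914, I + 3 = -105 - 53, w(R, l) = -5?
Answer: -23914 - I*√163 ≈ -23914.0 - 12.767*I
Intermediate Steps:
I = -161 (I = -3 + (-105 - 53) = -3 - 158 = -161)
o = 26/23 (o = -182/(-161) = -182*(-1/161) = 26/23 ≈ 1.1304)
n(f, m) = √(-158 + f) (n(f, m) = √((-47 + f) - 111) = √(-158 + f))
v - n(w(11, 12), o) = -23914 - √(-158 - 5) = -23914 - √(-163) = -23914 - I*√163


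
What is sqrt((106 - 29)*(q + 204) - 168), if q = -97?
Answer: sqrt(8071) ≈ 89.839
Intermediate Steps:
sqrt((106 - 29)*(q + 204) - 168) = sqrt((106 - 29)*(-97 + 204) - 168) = sqrt(77*107 - 168) = sqrt(8239 - 168) = sqrt(8071)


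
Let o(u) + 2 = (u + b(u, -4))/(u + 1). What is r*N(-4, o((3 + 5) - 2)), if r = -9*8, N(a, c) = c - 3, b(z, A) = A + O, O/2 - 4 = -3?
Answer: 2232/7 ≈ 318.86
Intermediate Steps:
O = 2 (O = 8 + 2*(-3) = 8 - 6 = 2)
b(z, A) = 2 + A (b(z, A) = A + 2 = 2 + A)
o(u) = -2 + (-2 + u)/(1 + u) (o(u) = -2 + (u + (2 - 4))/(u + 1) = -2 + (u - 2)/(1 + u) = -2 + (-2 + u)/(1 + u))
N(a, c) = -3 + c
r = -72
r*N(-4, o((3 + 5) - 2)) = -72*(-3 + (-4 - ((3 + 5) - 2))/(1 + ((3 + 5) - 2))) = -72*(-3 + (-4 - (8 - 2))/(1 + (8 - 2))) = -72*(-3 + (-4 - 1*6)/(1 + 6)) = -72*(-3 + (-4 - 6)/7) = -72*(-3 + (⅐)*(-10)) = -72*(-3 - 10/7) = -72*(-31/7) = 2232/7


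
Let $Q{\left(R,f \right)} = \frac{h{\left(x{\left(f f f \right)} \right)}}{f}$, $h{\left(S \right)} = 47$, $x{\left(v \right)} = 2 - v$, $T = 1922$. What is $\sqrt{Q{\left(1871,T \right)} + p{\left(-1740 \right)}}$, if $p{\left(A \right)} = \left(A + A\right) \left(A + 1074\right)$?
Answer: $\frac{\sqrt{8909162014}}{62} \approx 1522.4$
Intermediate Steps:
$p{\left(A \right)} = 2 A \left(1074 + A\right)$
$Q{\left(R,f \right)} = \frac{47}{f}$
$\sqrt{Q{\left(1871,T \right)} + p{\left(-1740 \right)}} = \sqrt{\frac{47}{1922} + 2 \left(-1740\right) \left(1074 - 1740\right)} = \sqrt{47 \cdot \frac{1}{1922} + 2 \left(-1740\right) \left(-666\right)} = \sqrt{\frac{47}{1922} + 2317680} = \sqrt{\frac{4454581007}{1922}} = \frac{\sqrt{8909162014}}{62}$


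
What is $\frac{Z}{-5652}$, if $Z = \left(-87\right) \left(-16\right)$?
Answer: $- \frac{116}{471} \approx -0.24628$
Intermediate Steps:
$Z = 1392$
$\frac{Z}{-5652} = \frac{1392}{-5652} = 1392 \left(- \frac{1}{5652}\right) = - \frac{116}{471}$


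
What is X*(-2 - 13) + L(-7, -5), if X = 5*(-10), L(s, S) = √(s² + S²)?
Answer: 750 + √74 ≈ 758.60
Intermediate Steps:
L(s, S) = √(S² + s²)
X = -50
X*(-2 - 13) + L(-7, -5) = -50*(-2 - 13) + √((-5)² + (-7)²) = -50*(-15) + √(25 + 49) = 750 + √74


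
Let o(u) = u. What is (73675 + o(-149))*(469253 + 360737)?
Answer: 61025844740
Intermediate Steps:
(73675 + o(-149))*(469253 + 360737) = (73675 - 149)*(469253 + 360737) = 73526*829990 = 61025844740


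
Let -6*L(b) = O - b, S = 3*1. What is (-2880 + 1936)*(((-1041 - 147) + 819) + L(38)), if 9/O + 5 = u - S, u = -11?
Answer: 19510120/57 ≈ 3.4228e+5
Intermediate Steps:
S = 3
O = -9/19 (O = 9/(-5 + (-11 - 1*3)) = 9/(-5 + (-11 - 3)) = 9/(-5 - 14) = 9/(-19) = 9*(-1/19) = -9/19 ≈ -0.47368)
L(b) = 3/38 + b/6 (L(b) = -(-9/19 - b)/6 = 3/38 + b/6)
(-2880 + 1936)*(((-1041 - 147) + 819) + L(38)) = (-2880 + 1936)*(((-1041 - 147) + 819) + (3/38 + (⅙)*38)) = -944*((-1188 + 819) + (3/38 + 19/3)) = -944*(-369 + 731/114) = -944*(-41335/114) = 19510120/57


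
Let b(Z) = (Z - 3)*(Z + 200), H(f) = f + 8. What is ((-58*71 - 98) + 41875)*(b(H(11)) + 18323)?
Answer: 821982993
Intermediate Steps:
H(f) = 8 + f
b(Z) = (-3 + Z)*(200 + Z)
((-58*71 - 98) + 41875)*(b(H(11)) + 18323) = ((-58*71 - 98) + 41875)*((-600 + (8 + 11)**2 + 197*(8 + 11)) + 18323) = ((-4118 - 98) + 41875)*((-600 + 19**2 + 197*19) + 18323) = (-4216 + 41875)*((-600 + 361 + 3743) + 18323) = 37659*(3504 + 18323) = 37659*21827 = 821982993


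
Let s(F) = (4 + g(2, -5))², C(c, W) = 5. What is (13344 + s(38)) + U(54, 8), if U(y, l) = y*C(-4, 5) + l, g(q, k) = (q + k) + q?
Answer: 13631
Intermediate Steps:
g(q, k) = k + 2*q (g(q, k) = (k + q) + q = k + 2*q)
U(y, l) = l + 5*y (U(y, l) = y*5 + l = 5*y + l = l + 5*y)
s(F) = 9 (s(F) = (4 + (-5 + 2*2))² = (4 + (-5 + 4))² = (4 - 1)² = 3² = 9)
(13344 + s(38)) + U(54, 8) = (13344 + 9) + (8 + 5*54) = 13353 + (8 + 270) = 13353 + 278 = 13631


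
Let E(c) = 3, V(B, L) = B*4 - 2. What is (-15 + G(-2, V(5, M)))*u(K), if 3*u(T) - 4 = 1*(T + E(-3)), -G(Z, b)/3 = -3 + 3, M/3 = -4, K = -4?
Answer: -15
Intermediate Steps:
M = -12 (M = 3*(-4) = -12)
V(B, L) = -2 + 4*B (V(B, L) = 4*B - 2 = -2 + 4*B)
G(Z, b) = 0 (G(Z, b) = -3*(-3 + 3) = -3*0 = 0)
u(T) = 7/3 + T/3 (u(T) = 4/3 + (1*(T + 3))/3 = 4/3 + (1*(3 + T))/3 = 4/3 + (3 + T)/3 = 4/3 + (1 + T/3) = 7/3 + T/3)
(-15 + G(-2, V(5, M)))*u(K) = (-15 + 0)*(7/3 + (1/3)*(-4)) = -15*(7/3 - 4/3) = -15*1 = -15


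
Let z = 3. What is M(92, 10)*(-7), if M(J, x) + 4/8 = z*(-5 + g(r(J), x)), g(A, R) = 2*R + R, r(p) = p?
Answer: -1043/2 ≈ -521.50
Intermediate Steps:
g(A, R) = 3*R
M(J, x) = -31/2 + 9*x (M(J, x) = -1/2 + 3*(-5 + 3*x) = -1/2 + (-15 + 9*x) = -31/2 + 9*x)
M(92, 10)*(-7) = (-31/2 + 9*10)*(-7) = (-31/2 + 90)*(-7) = (149/2)*(-7) = -1043/2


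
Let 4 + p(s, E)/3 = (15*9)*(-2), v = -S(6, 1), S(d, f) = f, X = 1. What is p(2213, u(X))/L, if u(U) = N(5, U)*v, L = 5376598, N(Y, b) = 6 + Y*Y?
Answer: -411/2688299 ≈ -0.00015288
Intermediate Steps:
N(Y, b) = 6 + Y²
v = -1 (v = -1*1 = -1)
u(U) = -31 (u(U) = (6 + 5²)*(-1) = (6 + 25)*(-1) = 31*(-1) = -31)
p(s, E) = -822 (p(s, E) = -12 + 3*((15*9)*(-2)) = -12 + 3*(135*(-2)) = -12 + 3*(-270) = -12 - 810 = -822)
p(2213, u(X))/L = -822/5376598 = -822*1/5376598 = -411/2688299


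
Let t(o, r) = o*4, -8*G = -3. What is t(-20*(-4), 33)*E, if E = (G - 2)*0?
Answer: 0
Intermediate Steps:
G = 3/8 (G = -⅛*(-3) = 3/8 ≈ 0.37500)
t(o, r) = 4*o
E = 0 (E = (3/8 - 2)*0 = -13/8*0 = 0)
t(-20*(-4), 33)*E = (4*(-20*(-4)))*0 = (4*80)*0 = 320*0 = 0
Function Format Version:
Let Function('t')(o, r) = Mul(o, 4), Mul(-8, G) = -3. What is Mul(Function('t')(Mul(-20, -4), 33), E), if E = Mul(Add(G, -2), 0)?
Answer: 0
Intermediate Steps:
G = Rational(3, 8) (G = Mul(Rational(-1, 8), -3) = Rational(3, 8) ≈ 0.37500)
Function('t')(o, r) = Mul(4, o)
E = 0 (E = Mul(Add(Rational(3, 8), -2), 0) = Mul(Rational(-13, 8), 0) = 0)
Mul(Function('t')(Mul(-20, -4), 33), E) = Mul(Mul(4, Mul(-20, -4)), 0) = Mul(Mul(4, 80), 0) = Mul(320, 0) = 0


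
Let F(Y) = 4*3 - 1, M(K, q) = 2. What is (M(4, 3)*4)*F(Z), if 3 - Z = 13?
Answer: 88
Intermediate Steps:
Z = -10 (Z = 3 - 1*13 = 3 - 13 = -10)
F(Y) = 11 (F(Y) = 12 - 1 = 11)
(M(4, 3)*4)*F(Z) = (2*4)*11 = 8*11 = 88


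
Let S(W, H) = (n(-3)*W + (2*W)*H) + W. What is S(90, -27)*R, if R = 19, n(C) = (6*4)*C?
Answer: -213750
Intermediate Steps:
n(C) = 24*C
S(W, H) = -71*W + 2*H*W (S(W, H) = ((24*(-3))*W + (2*W)*H) + W = (-72*W + 2*H*W) + W = -71*W + 2*H*W)
S(90, -27)*R = (90*(-71 + 2*(-27)))*19 = (90*(-71 - 54))*19 = (90*(-125))*19 = -11250*19 = -213750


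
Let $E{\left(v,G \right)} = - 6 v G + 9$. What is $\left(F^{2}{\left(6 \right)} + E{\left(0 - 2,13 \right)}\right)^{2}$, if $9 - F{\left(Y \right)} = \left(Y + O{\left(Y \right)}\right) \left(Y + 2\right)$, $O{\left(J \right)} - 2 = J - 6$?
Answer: $10176100$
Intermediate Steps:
$O{\left(J \right)} = -4 + J$ ($O{\left(J \right)} = 2 + \left(J - 6\right) = 2 + \left(-6 + J\right) = -4 + J$)
$F{\left(Y \right)} = 9 - \left(-4 + 2 Y\right) \left(2 + Y\right)$ ($F{\left(Y \right)} = 9 - \left(Y + \left(-4 + Y\right)\right) \left(Y + 2\right) = 9 - \left(-4 + 2 Y\right) \left(2 + Y\right)$)
$E{\left(v,G \right)} = 9 - 6 G v$ ($E{\left(v,G \right)} = - 6 G v + 9 = 9 - 6 G v$)
$\left(F^{2}{\left(6 \right)} + E{\left(0 - 2,13 \right)}\right)^{2} = \left(\left(17 - 2 \cdot 6^{2}\right)^{2} - \left(-9 + 78 \left(0 - 2\right)\right)\right)^{2} = \left(\left(17 - 72\right)^{2} - \left(-9 + 78 \left(0 - 2\right)\right)\right)^{2} = \left(\left(17 - 72\right)^{2} - \left(-9 + 78 \left(-2\right)\right)\right)^{2} = \left(\left(-55\right)^{2} + \left(9 + 156\right)\right)^{2} = \left(3025 + 165\right)^{2} = 3190^{2} = 10176100$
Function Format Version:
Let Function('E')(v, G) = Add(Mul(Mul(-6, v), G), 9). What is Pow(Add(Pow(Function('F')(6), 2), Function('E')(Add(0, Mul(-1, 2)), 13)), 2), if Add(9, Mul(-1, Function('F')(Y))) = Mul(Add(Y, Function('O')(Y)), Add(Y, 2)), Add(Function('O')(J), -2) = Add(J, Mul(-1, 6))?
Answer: 10176100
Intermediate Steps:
Function('O')(J) = Add(-4, J) (Function('O')(J) = Add(2, Add(J, Mul(-1, 6))) = Add(2, Add(J, -6)) = Add(2, Add(-6, J)) = Add(-4, J))
Function('F')(Y) = Add(9, Mul(-1, Add(-4, Mul(2, Y)), Add(2, Y))) (Function('F')(Y) = Add(9, Mul(-1, Mul(Add(Y, Add(-4, Y)), Add(Y, 2)))) = Add(9, Mul(-1, Mul(Add(-4, Mul(2, Y)), Add(2, Y)))) = Add(9, Mul(-1, Add(-4, Mul(2, Y)), Add(2, Y))))
Function('E')(v, G) = Add(9, Mul(-6, G, v)) (Function('E')(v, G) = Add(Mul(-6, G, v), 9) = Add(9, Mul(-6, G, v)))
Pow(Add(Pow(Function('F')(6), 2), Function('E')(Add(0, Mul(-1, 2)), 13)), 2) = Pow(Add(Pow(Add(17, Mul(-2, Pow(6, 2))), 2), Add(9, Mul(-6, 13, Add(0, Mul(-1, 2))))), 2) = Pow(Add(Pow(Add(17, Mul(-2, 36)), 2), Add(9, Mul(-6, 13, Add(0, -2)))), 2) = Pow(Add(Pow(Add(17, -72), 2), Add(9, Mul(-6, 13, -2))), 2) = Pow(Add(Pow(-55, 2), Add(9, 156)), 2) = Pow(Add(3025, 165), 2) = Pow(3190, 2) = 10176100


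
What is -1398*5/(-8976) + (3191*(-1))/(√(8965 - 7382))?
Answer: 1165/1496 - 3191*√1583/1583 ≈ -79.423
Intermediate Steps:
-1398*5/(-8976) + (3191*(-1))/(√(8965 - 7382)) = -6990*(-1/8976) - 3191*√1583/1583 = 1165/1496 - 3191*√1583/1583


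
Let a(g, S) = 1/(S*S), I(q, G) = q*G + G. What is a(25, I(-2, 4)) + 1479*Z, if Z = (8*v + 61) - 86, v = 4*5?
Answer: 3194641/16 ≈ 1.9967e+5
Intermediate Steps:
v = 20
I(q, G) = G + G*q (I(q, G) = G*q + G = G + G*q)
a(g, S) = S⁻² (a(g, S) = 1/(S²) = S⁻²)
Z = 135 (Z = (8*20 + 61) - 86 = (160 + 61) - 86 = 221 - 86 = 135)
a(25, I(-2, 4)) + 1479*Z = (4*(1 - 2))⁻² + 1479*135 = (4*(-1))⁻² + 199665 = (-4)⁻² + 199665 = 1/16 + 199665 = 3194641/16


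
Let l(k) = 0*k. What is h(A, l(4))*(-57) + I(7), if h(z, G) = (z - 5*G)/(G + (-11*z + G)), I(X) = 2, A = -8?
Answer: 79/11 ≈ 7.1818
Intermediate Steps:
l(k) = 0
h(z, G) = (z - 5*G)/(-11*z + 2*G) (h(z, G) = (z - 5*G)/(G + (G - 11*z)) = (z - 5*G)/(-11*z + 2*G))
h(A, l(4))*(-57) + I(7) = ((-8 - 5*0)/(-11*(-8) + 2*0))*(-57) + 2 = ((-8 + 0)/(88 + 0))*(-57) + 2 = (-8/88)*(-57) + 2 = ((1/88)*(-8))*(-57) + 2 = -1/11*(-57) + 2 = 57/11 + 2 = 79/11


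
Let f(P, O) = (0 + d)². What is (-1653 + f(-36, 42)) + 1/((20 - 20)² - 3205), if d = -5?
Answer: -5217741/3205 ≈ -1628.0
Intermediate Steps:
f(P, O) = 25 (f(P, O) = (0 - 5)² = (-5)² = 25)
(-1653 + f(-36, 42)) + 1/((20 - 20)² - 3205) = (-1653 + 25) + 1/((20 - 20)² - 3205) = -1628 + 1/(0² - 3205) = -1628 + 1/(0 - 3205) = -1628 + 1/(-3205) = -1628 - 1/3205 = -5217741/3205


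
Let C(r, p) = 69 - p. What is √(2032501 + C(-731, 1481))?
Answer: √2031089 ≈ 1425.2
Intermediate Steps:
√(2032501 + C(-731, 1481)) = √(2032501 + (69 - 1*1481)) = √(2032501 + (69 - 1481)) = √(2032501 - 1412) = √2031089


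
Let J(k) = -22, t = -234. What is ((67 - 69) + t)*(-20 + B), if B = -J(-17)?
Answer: -472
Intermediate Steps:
B = 22 (B = -1*(-22) = 22)
((67 - 69) + t)*(-20 + B) = ((67 - 69) - 234)*(-20 + 22) = (-2 - 234)*2 = -236*2 = -472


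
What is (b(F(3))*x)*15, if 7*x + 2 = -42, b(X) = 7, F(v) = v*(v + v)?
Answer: -660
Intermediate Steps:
F(v) = 2*v² (F(v) = v*(2*v) = 2*v²)
x = -44/7 (x = -2/7 + (⅐)*(-42) = -2/7 - 6 = -44/7 ≈ -6.2857)
(b(F(3))*x)*15 = (7*(-44/7))*15 = -44*15 = -660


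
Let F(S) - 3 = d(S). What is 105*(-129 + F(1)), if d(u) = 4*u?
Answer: -12810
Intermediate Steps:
F(S) = 3 + 4*S
105*(-129 + F(1)) = 105*(-129 + (3 + 4*1)) = 105*(-129 + (3 + 4)) = 105*(-129 + 7) = 105*(-122) = -12810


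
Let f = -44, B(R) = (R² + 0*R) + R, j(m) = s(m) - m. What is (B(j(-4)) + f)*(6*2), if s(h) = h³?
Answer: 41952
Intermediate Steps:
j(m) = m³ - m
B(R) = R + R² (B(R) = (R² + 0) + R = R² + R = R + R²)
(B(j(-4)) + f)*(6*2) = (((-4)³ - 1*(-4))*(1 + ((-4)³ - 1*(-4))) - 44)*(6*2) = ((-64 + 4)*(1 + (-64 + 4)) - 44)*12 = (-60*(1 - 60) - 44)*12 = (-60*(-59) - 44)*12 = (3540 - 44)*12 = 3496*12 = 41952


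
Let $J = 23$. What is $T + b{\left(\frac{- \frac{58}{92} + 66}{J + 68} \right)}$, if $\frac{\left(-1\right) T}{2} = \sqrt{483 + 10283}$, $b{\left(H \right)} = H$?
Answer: $\frac{3007}{4186} - 2 \sqrt{10766} \approx -206.8$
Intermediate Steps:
$T = - 2 \sqrt{10766}$ ($T = - 2 \sqrt{483 + 10283} = - 2 \sqrt{10766} \approx -207.52$)
$T + b{\left(\frac{- \frac{58}{92} + 66}{J + 68} \right)} = - 2 \sqrt{10766} + \frac{- \frac{58}{92} + 66}{23 + 68} = - 2 \sqrt{10766} + \frac{\left(-58\right) \frac{1}{92} + 66}{91} = - 2 \sqrt{10766} + \left(- \frac{29}{46} + 66\right) \frac{1}{91} = - 2 \sqrt{10766} + \frac{3007}{46} \cdot \frac{1}{91} = - 2 \sqrt{10766} + \frac{3007}{4186} = \frac{3007}{4186} - 2 \sqrt{10766}$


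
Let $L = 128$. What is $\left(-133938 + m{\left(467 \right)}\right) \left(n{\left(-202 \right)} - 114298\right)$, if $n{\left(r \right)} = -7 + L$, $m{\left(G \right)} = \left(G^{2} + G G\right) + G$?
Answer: $-34562177139$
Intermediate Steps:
$m{\left(G \right)} = G + 2 G^{2}$ ($m{\left(G \right)} = \left(G^{2} + G^{2}\right) + G = 2 G^{2} + G = G + 2 G^{2}$)
$n{\left(r \right)} = 121$ ($n{\left(r \right)} = -7 + 128 = 121$)
$\left(-133938 + m{\left(467 \right)}\right) \left(n{\left(-202 \right)} - 114298\right) = \left(-133938 + 467 \left(1 + 2 \cdot 467\right)\right) \left(121 - 114298\right) = \left(-133938 + 467 \left(1 + 934\right)\right) \left(-114177\right) = \left(-133938 + 467 \cdot 935\right) \left(-114177\right) = \left(-133938 + 436645\right) \left(-114177\right) = 302707 \left(-114177\right) = -34562177139$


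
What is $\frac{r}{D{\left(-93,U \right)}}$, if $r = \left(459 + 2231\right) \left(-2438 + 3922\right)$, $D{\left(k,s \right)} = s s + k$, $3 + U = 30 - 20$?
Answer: $- \frac{997990}{11} \approx -90726.0$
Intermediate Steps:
$U = 7$ ($U = -3 + \left(30 - 20\right) = -3 + 10 = 7$)
$D{\left(k,s \right)} = k + s^{2}$ ($D{\left(k,s \right)} = s^{2} + k = k + s^{2}$)
$r = 3991960$ ($r = 2690 \cdot 1484 = 3991960$)
$\frac{r}{D{\left(-93,U \right)}} = \frac{3991960}{-93 + 7^{2}} = \frac{3991960}{-93 + 49} = \frac{3991960}{-44} = 3991960 \left(- \frac{1}{44}\right) = - \frac{997990}{11}$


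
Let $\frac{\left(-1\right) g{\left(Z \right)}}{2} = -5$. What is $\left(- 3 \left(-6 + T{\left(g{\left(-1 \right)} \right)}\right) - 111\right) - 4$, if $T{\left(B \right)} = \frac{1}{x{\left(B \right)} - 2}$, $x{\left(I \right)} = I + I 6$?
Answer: $- \frac{6599}{68} \approx -97.044$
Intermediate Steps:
$x{\left(I \right)} = 7 I$ ($x{\left(I \right)} = I + 6 I = 7 I$)
$g{\left(Z \right)} = 10$ ($g{\left(Z \right)} = \left(-2\right) \left(-5\right) = 10$)
$T{\left(B \right)} = \frac{1}{-2 + 7 B}$ ($T{\left(B \right)} = \frac{1}{7 B - 2} = \frac{1}{-2 + 7 B}$)
$\left(- 3 \left(-6 + T{\left(g{\left(-1 \right)} \right)}\right) - 111\right) - 4 = \left(- 3 \left(-6 + \frac{1}{-2 + 7 \cdot 10}\right) - 111\right) - 4 = \left(- 3 \left(-6 + \frac{1}{-2 + 70}\right) - 111\right) - 4 = \left(- 3 \left(-6 + \frac{1}{68}\right) - 111\right) - 4 = \left(\left(-3\right) \left(- \frac{407}{68}\right) - 111\right) - 4 = \left(\frac{1221}{68} - 111\right) - 4 = - \frac{6327}{68} - 4 = - \frac{6599}{68}$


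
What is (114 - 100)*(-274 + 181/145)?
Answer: -553686/145 ≈ -3818.5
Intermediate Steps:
(114 - 100)*(-274 + 181/145) = 14*(-274 + 181*(1/145)) = 14*(-274 + 181/145) = 14*(-39549/145) = -553686/145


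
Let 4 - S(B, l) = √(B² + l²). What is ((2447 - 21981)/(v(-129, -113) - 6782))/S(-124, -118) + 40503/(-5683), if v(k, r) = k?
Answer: -2049377753515/287533834373 - 48835*√293/50595431 ≈ -7.1440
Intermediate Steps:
S(B, l) = 4 - √(B² + l²)
((2447 - 21981)/(v(-129, -113) - 6782))/S(-124, -118) + 40503/(-5683) = ((2447 - 21981)/(-129 - 6782))/(4 - √((-124)² + (-118)²)) + 40503/(-5683) = (-19534/(-6911))/(4 - √(15376 + 13924)) + 40503*(-1/5683) = (-19534*(-1/6911))/(4 - √29300) - 40503/5683 = 19534/(6911*(4 - 10*√293)) - 40503/5683 = -40503/5683 + 19534/(6911*(4 - 10*√293))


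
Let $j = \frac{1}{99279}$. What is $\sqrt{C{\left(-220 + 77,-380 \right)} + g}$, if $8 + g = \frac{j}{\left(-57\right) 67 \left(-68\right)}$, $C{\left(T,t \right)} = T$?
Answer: $\frac{i \sqrt{309787483887094550519}}{1432331226} \approx 12.288 i$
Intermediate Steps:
$j = \frac{1}{99279} \approx 1.0073 \cdot 10^{-5}$
$g = - \frac{206255696543}{25781962068}$ ($g = -8 + \frac{1}{99279 \left(-57\right) 67 \left(-68\right)} = -8 + \frac{1}{99279 \left(\left(-3819\right) \left(-68\right)\right)} = -8 + \frac{1}{99279 \cdot 259692} = -8 + \frac{1}{99279} \cdot \frac{1}{259692} = -8 + \frac{1}{25781962068} = - \frac{206255696543}{25781962068} \approx -8.0$)
$\sqrt{C{\left(-220 + 77,-380 \right)} + g} = \sqrt{\left(-220 + 77\right) - \frac{206255696543}{25781962068}} = \sqrt{-143 - \frac{206255696543}{25781962068}} = \sqrt{- \frac{3893076272267}{25781962068}} = \frac{i \sqrt{309787483887094550519}}{1432331226}$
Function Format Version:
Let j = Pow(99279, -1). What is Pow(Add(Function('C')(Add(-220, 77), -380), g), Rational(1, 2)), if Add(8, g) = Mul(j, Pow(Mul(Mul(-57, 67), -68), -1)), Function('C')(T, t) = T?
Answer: Mul(Rational(1, 1432331226), I, Pow(309787483887094550519, Rational(1, 2))) ≈ Mul(12.288, I)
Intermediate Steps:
j = Rational(1, 99279) ≈ 1.0073e-5
g = Rational(-206255696543, 25781962068) (g = Add(-8, Mul(Rational(1, 99279), Pow(Mul(Mul(-57, 67), -68), -1))) = Add(-8, Mul(Rational(1, 99279), Pow(Mul(-3819, -68), -1))) = Add(-8, Mul(Rational(1, 99279), Pow(259692, -1))) = Add(-8, Mul(Rational(1, 99279), Rational(1, 259692))) = Add(-8, Rational(1, 25781962068)) = Rational(-206255696543, 25781962068) ≈ -8.0000)
Pow(Add(Function('C')(Add(-220, 77), -380), g), Rational(1, 2)) = Pow(Add(Add(-220, 77), Rational(-206255696543, 25781962068)), Rational(1, 2)) = Pow(Add(-143, Rational(-206255696543, 25781962068)), Rational(1, 2)) = Pow(Rational(-3893076272267, 25781962068), Rational(1, 2)) = Mul(Rational(1, 1432331226), I, Pow(309787483887094550519, Rational(1, 2)))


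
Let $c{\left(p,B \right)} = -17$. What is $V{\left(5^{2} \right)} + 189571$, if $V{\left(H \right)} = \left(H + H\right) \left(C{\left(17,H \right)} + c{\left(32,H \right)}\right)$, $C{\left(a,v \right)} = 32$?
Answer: $190321$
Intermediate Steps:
$V{\left(H \right)} = 30 H$ ($V{\left(H \right)} = \left(H + H\right) \left(32 - 17\right) = 2 H 15 = 30 H$)
$V{\left(5^{2} \right)} + 189571 = 30 \cdot 5^{2} + 189571 = 30 \cdot 25 + 189571 = 750 + 189571 = 190321$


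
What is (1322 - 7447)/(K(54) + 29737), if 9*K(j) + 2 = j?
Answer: -11025/53537 ≈ -0.20593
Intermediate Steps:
K(j) = -2/9 + j/9
(1322 - 7447)/(K(54) + 29737) = (1322 - 7447)/((-2/9 + (⅑)*54) + 29737) = -6125/((-2/9 + 6) + 29737) = -6125/(52/9 + 29737) = -6125/267685/9 = -6125*9/267685 = -11025/53537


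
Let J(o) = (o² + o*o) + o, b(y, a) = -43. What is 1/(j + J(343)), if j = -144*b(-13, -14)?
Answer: 1/241833 ≈ 4.1351e-6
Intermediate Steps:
J(o) = o + 2*o² (J(o) = (o² + o²) + o = 2*o² + o = o + 2*o²)
j = 6192 (j = -144*(-43) = 6192)
1/(j + J(343)) = 1/(6192 + 343*(1 + 2*343)) = 1/(6192 + 343*(1 + 686)) = 1/(6192 + 343*687) = 1/(6192 + 235641) = 1/241833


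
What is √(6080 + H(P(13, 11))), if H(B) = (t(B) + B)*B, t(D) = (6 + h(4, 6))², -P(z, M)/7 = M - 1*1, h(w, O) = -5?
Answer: √10910 ≈ 104.45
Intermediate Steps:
P(z, M) = 7 - 7*M (P(z, M) = -7*(M - 1*1) = -7*(M - 1) = -7*(-1 + M) = 7 - 7*M)
t(D) = 1 (t(D) = (6 - 5)² = 1² = 1)
H(B) = B*(1 + B) (H(B) = (1 + B)*B = B*(1 + B))
√(6080 + H(P(13, 11))) = √(6080 + (7 - 7*11)*(1 + (7 - 7*11))) = √(6080 + (7 - 77)*(1 + (7 - 77))) = √(6080 - 70*(1 - 70)) = √(6080 - 70*(-69)) = √(6080 + 4830) = √10910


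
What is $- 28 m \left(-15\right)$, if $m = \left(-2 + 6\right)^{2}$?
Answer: $6720$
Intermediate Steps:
$m = 16$ ($m = 4^{2} = 16$)
$- 28 m \left(-15\right) = \left(-28\right) 16 \left(-15\right) = \left(-448\right) \left(-15\right) = 6720$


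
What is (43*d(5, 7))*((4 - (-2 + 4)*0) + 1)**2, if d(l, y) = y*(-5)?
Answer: -37625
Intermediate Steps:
d(l, y) = -5*y
(43*d(5, 7))*((4 - (-2 + 4)*0) + 1)**2 = (43*(-5*7))*((4 - (-2 + 4)*0) + 1)**2 = (43*(-35))*((4 - 2*0) + 1)**2 = -1505*((4 - 1*0) + 1)**2 = -1505*((4 + 0) + 1)**2 = -1505*(4 + 1)**2 = -1505*5**2 = -1505*25 = -37625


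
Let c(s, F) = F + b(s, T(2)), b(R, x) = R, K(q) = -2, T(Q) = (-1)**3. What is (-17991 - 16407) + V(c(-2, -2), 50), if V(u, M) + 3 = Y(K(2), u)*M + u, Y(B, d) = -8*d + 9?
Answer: -32355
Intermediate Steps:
T(Q) = -1
Y(B, d) = 9 - 8*d
c(s, F) = F + s
V(u, M) = -3 + u + M*(9 - 8*u) (V(u, M) = -3 + ((9 - 8*u)*M + u) = -3 + (M*(9 - 8*u) + u) = -3 + (u + M*(9 - 8*u)) = -3 + u + M*(9 - 8*u))
(-17991 - 16407) + V(c(-2, -2), 50) = (-17991 - 16407) + (-3 + (-2 - 2) - 1*50*(-9 + 8*(-2 - 2))) = -34398 + (-3 - 4 - 1*50*(-9 + 8*(-4))) = -34398 + (-3 - 4 - 1*50*(-9 - 32)) = -34398 + (-3 - 4 - 1*50*(-41)) = -34398 + (-3 - 4 + 2050) = -34398 + 2043 = -32355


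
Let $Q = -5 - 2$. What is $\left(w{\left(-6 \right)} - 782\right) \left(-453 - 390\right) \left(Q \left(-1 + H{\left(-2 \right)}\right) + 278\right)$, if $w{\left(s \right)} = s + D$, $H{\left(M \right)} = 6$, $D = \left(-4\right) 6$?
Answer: $166337388$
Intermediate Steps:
$D = -24$
$Q = -7$ ($Q = -5 - 2 = -7$)
$w{\left(s \right)} = -24 + s$ ($w{\left(s \right)} = s - 24 = -24 + s$)
$\left(w{\left(-6 \right)} - 782\right) \left(-453 - 390\right) \left(Q \left(-1 + H{\left(-2 \right)}\right) + 278\right) = \left(\left(-24 - 6\right) - 782\right) \left(-453 - 390\right) \left(- 7 \left(-1 + 6\right) + 278\right) = \left(-30 - 782\right) \left(-843\right) \left(\left(-7\right) 5 + 278\right) = \left(-812\right) \left(-843\right) \left(-35 + 278\right) = 684516 \cdot 243 = 166337388$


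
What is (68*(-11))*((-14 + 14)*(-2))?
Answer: 0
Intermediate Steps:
(68*(-11))*((-14 + 14)*(-2)) = -0*(-2) = -748*0 = 0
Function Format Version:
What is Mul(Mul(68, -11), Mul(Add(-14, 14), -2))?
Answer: 0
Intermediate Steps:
Mul(Mul(68, -11), Mul(Add(-14, 14), -2)) = Mul(-748, Mul(0, -2)) = Mul(-748, 0) = 0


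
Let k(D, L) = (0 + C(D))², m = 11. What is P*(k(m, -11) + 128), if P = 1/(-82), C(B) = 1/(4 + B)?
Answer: -28801/18450 ≈ -1.5610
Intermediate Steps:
P = -1/82 ≈ -0.012195
k(D, L) = (4 + D)⁻² (k(D, L) = (0 + 1/(4 + D))² = (1/(4 + D))² = (4 + D)⁻²)
P*(k(m, -11) + 128) = -((4 + 11)⁻² + 128)/82 = -(15⁻² + 128)/82 = -(1/225 + 128)/82 = -1/82*28801/225 = -28801/18450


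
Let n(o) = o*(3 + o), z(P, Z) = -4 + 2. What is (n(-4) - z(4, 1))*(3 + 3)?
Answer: 36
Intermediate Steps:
z(P, Z) = -2
(n(-4) - z(4, 1))*(3 + 3) = (-4*(3 - 4) - 1*(-2))*(3 + 3) = (-4*(-1) + 2)*6 = (4 + 2)*6 = 6*6 = 36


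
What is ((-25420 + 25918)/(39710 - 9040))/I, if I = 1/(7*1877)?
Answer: 3271611/15335 ≈ 213.34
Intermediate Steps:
I = 1/13139 ≈ 7.6109e-5
((-25420 + 25918)/(39710 - 9040))/I = ((-25420 + 25918)/(39710 - 9040))/(1/13139) = (498/30670)*13139 = (498*(1/30670))*13139 = (249/15335)*13139 = 3271611/15335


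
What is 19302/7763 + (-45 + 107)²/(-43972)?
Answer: 204726643/85338659 ≈ 2.3990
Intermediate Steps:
19302/7763 + (-45 + 107)²/(-43972) = 19302*(1/7763) + 62²*(-1/43972) = 19302/7763 + 3844*(-1/43972) = 19302/7763 - 961/10993 = 204726643/85338659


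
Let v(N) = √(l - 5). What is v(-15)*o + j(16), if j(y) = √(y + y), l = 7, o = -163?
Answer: -159*√2 ≈ -224.86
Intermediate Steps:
j(y) = √2*√y (j(y) = √(2*y) = √2*√y)
v(N) = √2 (v(N) = √(7 - 5) = √2)
v(-15)*o + j(16) = √2*(-163) + √2*√16 = -163*√2 + √2*4 = -163*√2 + 4*√2 = -159*√2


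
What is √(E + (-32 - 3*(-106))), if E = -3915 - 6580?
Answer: I*√10209 ≈ 101.04*I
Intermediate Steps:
E = -10495
√(E + (-32 - 3*(-106))) = √(-10495 + (-32 - 3*(-106))) = √(-10495 + (-32 + 318)) = √(-10495 + 286) = √(-10209) = I*√10209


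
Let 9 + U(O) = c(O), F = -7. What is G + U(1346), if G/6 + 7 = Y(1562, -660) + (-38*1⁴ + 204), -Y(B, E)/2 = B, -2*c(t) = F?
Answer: -35591/2 ≈ -17796.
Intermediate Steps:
c(t) = 7/2 (c(t) = -½*(-7) = 7/2)
Y(B, E) = -2*B
U(O) = -11/2 (U(O) = -9 + 7/2 = -11/2)
G = -17790 (G = -42 + 6*(-2*1562 + (-38*1⁴ + 204)) = -42 + 6*(-3124 + (-38*1 + 204)) = -42 + 6*(-3124 + (-38 + 204)) = -42 + 6*(-3124 + 166) = -42 + 6*(-2958) = -42 - 17748 = -17790)
G + U(1346) = -17790 - 11/2 = -35591/2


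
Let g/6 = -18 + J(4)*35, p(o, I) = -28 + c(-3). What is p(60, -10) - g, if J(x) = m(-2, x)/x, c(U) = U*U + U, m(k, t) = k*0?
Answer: 86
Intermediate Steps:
m(k, t) = 0
c(U) = U + U² (c(U) = U² + U = U + U²)
J(x) = 0 (J(x) = 0/x = 0)
p(o, I) = -22 (p(o, I) = -28 - 3*(1 - 3) = -28 - 3*(-2) = -28 + 6 = -22)
g = -108 (g = 6*(-18 + 0*35) = 6*(-18 + 0) = 6*(-18) = -108)
p(60, -10) - g = -22 - 1*(-108) = -22 + 108 = 86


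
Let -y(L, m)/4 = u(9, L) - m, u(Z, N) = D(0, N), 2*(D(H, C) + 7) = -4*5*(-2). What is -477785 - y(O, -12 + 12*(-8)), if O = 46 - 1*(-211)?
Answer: -477301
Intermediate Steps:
D(H, C) = 13 (D(H, C) = -7 + (-4*5*(-2))/2 = -7 + (-20*(-2))/2 = -7 + (1/2)*40 = -7 + 20 = 13)
u(Z, N) = 13
O = 257 (O = 46 + 211 = 257)
y(L, m) = -52 + 4*m (y(L, m) = -4*(13 - m) = -52 + 4*m)
-477785 - y(O, -12 + 12*(-8)) = -477785 - (-52 + 4*(-12 + 12*(-8))) = -477785 - (-52 + 4*(-12 - 96)) = -477785 - (-52 + 4*(-108)) = -477785 - (-52 - 432) = -477785 - 1*(-484) = -477785 + 484 = -477301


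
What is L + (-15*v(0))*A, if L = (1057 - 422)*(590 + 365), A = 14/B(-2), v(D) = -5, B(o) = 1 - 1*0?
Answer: 607475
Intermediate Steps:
B(o) = 1 (B(o) = 1 + 0 = 1)
A = 14 (A = 14/1 = 14*1 = 14)
L = 606425 (L = 635*955 = 606425)
L + (-15*v(0))*A = 606425 - 15*(-5)*14 = 606425 + 75*14 = 606425 + 1050 = 607475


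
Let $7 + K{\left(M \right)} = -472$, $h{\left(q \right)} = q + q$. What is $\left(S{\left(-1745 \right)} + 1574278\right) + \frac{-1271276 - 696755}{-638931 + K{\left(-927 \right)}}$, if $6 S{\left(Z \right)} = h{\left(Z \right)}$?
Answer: $\frac{3018717421583}{1918230} \approx 1.5737 \cdot 10^{6}$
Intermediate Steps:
$h{\left(q \right)} = 2 q$
$S{\left(Z \right)} = \frac{Z}{3}$ ($S{\left(Z \right)} = \frac{2 Z}{6} = \frac{Z}{3}$)
$K{\left(M \right)} = -479$ ($K{\left(M \right)} = -7 - 472 = -479$)
$\left(S{\left(-1745 \right)} + 1574278\right) + \frac{-1271276 - 696755}{-638931 + K{\left(-927 \right)}} = \left(\frac{1}{3} \left(-1745\right) + 1574278\right) + \frac{-1271276 - 696755}{-638931 - 479} = \left(- \frac{1745}{3} + 1574278\right) - \frac{1968031}{-639410} = \frac{4721089}{3} - - \frac{1968031}{639410} = \frac{4721089}{3} + \frac{1968031}{639410} = \frac{3018717421583}{1918230}$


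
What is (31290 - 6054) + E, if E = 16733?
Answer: 41969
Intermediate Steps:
(31290 - 6054) + E = (31290 - 6054) + 16733 = 25236 + 16733 = 41969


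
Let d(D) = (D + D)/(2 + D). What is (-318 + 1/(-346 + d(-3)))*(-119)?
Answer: 756847/20 ≈ 37842.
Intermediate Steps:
d(D) = 2*D/(2 + D) (d(D) = (2*D)/(2 + D) = 2*D/(2 + D))
(-318 + 1/(-346 + d(-3)))*(-119) = (-318 + 1/(-346 + 2*(-3)/(2 - 3)))*(-119) = (-318 + 1/(-346 + 2*(-3)/(-1)))*(-119) = (-318 + 1/(-346 + 2*(-3)*(-1)))*(-119) = (-318 + 1/(-346 + 6))*(-119) = (-318 + 1/(-340))*(-119) = (-318 - 1/340)*(-119) = -108121/340*(-119) = 756847/20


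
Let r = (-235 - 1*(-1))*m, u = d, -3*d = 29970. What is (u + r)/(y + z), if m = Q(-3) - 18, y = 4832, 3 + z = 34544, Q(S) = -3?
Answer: -5076/39373 ≈ -0.12892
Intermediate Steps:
z = 34541 (z = -3 + 34544 = 34541)
m = -21 (m = -3 - 18 = -21)
d = -9990 (d = -⅓*29970 = -9990)
u = -9990
r = 4914 (r = (-235 - 1*(-1))*(-21) = (-235 + 1)*(-21) = -234*(-21) = 4914)
(u + r)/(y + z) = (-9990 + 4914)/(4832 + 34541) = -5076/39373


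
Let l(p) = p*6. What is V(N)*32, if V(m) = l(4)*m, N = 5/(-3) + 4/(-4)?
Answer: -2048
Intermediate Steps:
l(p) = 6*p
N = -8/3 (N = 5*(-⅓) + 4*(-¼) = -5/3 - 1 = -8/3 ≈ -2.6667)
V(m) = 24*m (V(m) = (6*4)*m = 24*m)
V(N)*32 = (24*(-8/3))*32 = -64*32 = -2048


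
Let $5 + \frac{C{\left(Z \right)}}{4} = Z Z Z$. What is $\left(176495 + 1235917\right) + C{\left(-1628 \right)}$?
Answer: $-17257888216$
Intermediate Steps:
$C{\left(Z \right)} = -20 + 4 Z^{3}$ ($C{\left(Z \right)} = -20 + 4 Z Z Z = -20 + 4 Z^{2} Z = -20 + 4 Z^{3}$)
$\left(176495 + 1235917\right) + C{\left(-1628 \right)} = \left(176495 + 1235917\right) + \left(-20 + 4 \left(-1628\right)^{3}\right) = 1412412 + \left(-20 + 4 \left(-4314825152\right)\right) = 1412412 - 17259300628 = -17257888216$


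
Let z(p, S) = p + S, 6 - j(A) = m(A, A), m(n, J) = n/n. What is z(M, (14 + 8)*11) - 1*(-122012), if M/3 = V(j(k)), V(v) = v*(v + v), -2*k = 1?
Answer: 122404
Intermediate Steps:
m(n, J) = 1
k = -½ (k = -½*1 = -½ ≈ -0.50000)
j(A) = 5 (j(A) = 6 - 1*1 = 6 - 1 = 5)
V(v) = 2*v² (V(v) = v*(2*v) = 2*v²)
M = 150 (M = 3*(2*5²) = 3*(2*25) = 3*50 = 150)
z(p, S) = S + p
z(M, (14 + 8)*11) - 1*(-122012) = ((14 + 8)*11 + 150) - 1*(-122012) = (22*11 + 150) + 122012 = (242 + 150) + 122012 = 392 + 122012 = 122404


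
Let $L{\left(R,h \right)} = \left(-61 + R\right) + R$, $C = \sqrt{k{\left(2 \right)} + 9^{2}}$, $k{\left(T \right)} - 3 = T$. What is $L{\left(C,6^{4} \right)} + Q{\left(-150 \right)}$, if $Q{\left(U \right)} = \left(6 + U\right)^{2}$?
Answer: $20675 + 2 \sqrt{86} \approx 20694.0$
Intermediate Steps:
$k{\left(T \right)} = 3 + T$
$C = \sqrt{86}$ ($C = \sqrt{\left(3 + 2\right) + 9^{2}} = \sqrt{5 + 81} = \sqrt{86} \approx 9.2736$)
$L{\left(R,h \right)} = -61 + 2 R$
$L{\left(C,6^{4} \right)} + Q{\left(-150 \right)} = \left(-61 + 2 \sqrt{86}\right) + \left(6 - 150\right)^{2} = \left(-61 + 2 \sqrt{86}\right) + \left(-144\right)^{2} = \left(-61 + 2 \sqrt{86}\right) + 20736 = 20675 + 2 \sqrt{86}$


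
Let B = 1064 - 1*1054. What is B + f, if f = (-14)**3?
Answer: -2734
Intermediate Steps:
B = 10 (B = 1064 - 1054 = 10)
f = -2744
B + f = 10 - 2744 = -2734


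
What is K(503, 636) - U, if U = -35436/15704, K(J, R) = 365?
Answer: 1441849/3926 ≈ 367.26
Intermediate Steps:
U = -8859/3926 (U = -35436*1/15704 = -8859/3926 ≈ -2.2565)
K(503, 636) - U = 365 - 1*(-8859/3926) = 365 + 8859/3926 = 1441849/3926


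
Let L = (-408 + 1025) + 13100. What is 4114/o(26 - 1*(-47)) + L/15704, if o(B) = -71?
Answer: -63632349/1114984 ≈ -57.070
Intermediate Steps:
L = 13717 (L = 617 + 13100 = 13717)
4114/o(26 - 1*(-47)) + L/15704 = 4114/(-71) + 13717/15704 = 4114*(-1/71) + 13717*(1/15704) = -4114/71 + 13717/15704 = -63632349/1114984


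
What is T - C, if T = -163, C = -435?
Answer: 272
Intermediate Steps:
T - C = -163 - 1*(-435) = -163 + 435 = 272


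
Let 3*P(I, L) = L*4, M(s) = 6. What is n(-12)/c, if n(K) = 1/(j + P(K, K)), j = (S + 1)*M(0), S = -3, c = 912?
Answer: -1/25536 ≈ -3.9160e-5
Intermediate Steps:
P(I, L) = 4*L/3 (P(I, L) = (L*4)/3 = (4*L)/3 = 4*L/3)
j = -12 (j = (-3 + 1)*6 = -2*6 = -12)
n(K) = 1/(-12 + 4*K/3)
n(-12)/c = (3/(4*(-9 - 12)))/912 = ((¾)/(-21))*(1/912) = ((¾)*(-1/21))*(1/912) = -1/28*1/912 = -1/25536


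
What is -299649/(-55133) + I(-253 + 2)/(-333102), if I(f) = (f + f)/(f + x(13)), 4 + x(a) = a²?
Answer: 4291974453131/789691240338 ≈ 5.4350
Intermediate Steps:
x(a) = -4 + a²
I(f) = 2*f/(165 + f) (I(f) = (f + f)/(f + (-4 + 13²)) = (2*f)/(f + (-4 + 169)) = (2*f)/(f + 165) = (2*f)/(165 + f) = 2*f/(165 + f))
-299649/(-55133) + I(-253 + 2)/(-333102) = -299649/(-55133) + (2*(-253 + 2)/(165 + (-253 + 2)))/(-333102) = -299649*(-1/55133) + (2*(-251)/(165 - 251))*(-1/333102) = 299649/55133 + (2*(-251)/(-86))*(-1/333102) = 299649/55133 + (2*(-251)*(-1/86))*(-1/333102) = 299649/55133 + (251/43)*(-1/333102) = 299649/55133 - 251/14323386 = 4291974453131/789691240338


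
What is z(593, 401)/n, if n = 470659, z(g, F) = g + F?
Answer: 2/947 ≈ 0.0021119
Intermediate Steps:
z(g, F) = F + g
z(593, 401)/n = (401 + 593)/470659 = 994*(1/470659) = 2/947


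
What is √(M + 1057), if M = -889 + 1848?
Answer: 12*√14 ≈ 44.900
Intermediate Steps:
M = 959
√(M + 1057) = √(959 + 1057) = √2016 = 12*√14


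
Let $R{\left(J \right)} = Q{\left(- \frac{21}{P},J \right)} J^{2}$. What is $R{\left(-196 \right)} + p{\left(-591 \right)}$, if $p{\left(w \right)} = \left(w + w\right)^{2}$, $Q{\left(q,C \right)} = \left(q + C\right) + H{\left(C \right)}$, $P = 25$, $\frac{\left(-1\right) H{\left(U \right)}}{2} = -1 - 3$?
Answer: $- \frac{146433836}{25} \approx -5.8574 \cdot 10^{6}$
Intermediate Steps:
$H{\left(U \right)} = 8$ ($H{\left(U \right)} = - 2 \left(-1 - 3\right) = \left(-2\right) \left(-4\right) = 8$)
$Q{\left(q,C \right)} = 8 + C + q$ ($Q{\left(q,C \right)} = \left(q + C\right) + 8 = \left(C + q\right) + 8 = 8 + C + q$)
$R{\left(J \right)} = J^{2} \left(\frac{179}{25} + J\right)$ ($R{\left(J \right)} = \left(8 + J - \frac{21}{25}\right) J^{2} = \left(\frac{179}{25} + J\right) J^{2} = J^{2} \left(\frac{179}{25} + J\right)$)
$p{\left(w \right)} = 4 w^{2}$ ($p{\left(w \right)} = \left(2 w\right)^{2} = 4 w^{2}$)
$R{\left(-196 \right)} + p{\left(-591 \right)} = \left(-196\right)^{2} \left(\frac{179}{25} - 196\right) + 4 \left(-591\right)^{2} = 38416 \left(- \frac{4721}{25}\right) + 4 \cdot 349281 = - \frac{181361936}{25} + 1397124 = - \frac{146433836}{25}$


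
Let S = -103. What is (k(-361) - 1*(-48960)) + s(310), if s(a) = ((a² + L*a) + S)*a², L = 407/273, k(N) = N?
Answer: 2530648298627/273 ≈ 9.2698e+9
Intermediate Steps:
L = 407/273 (L = 407*(1/273) = 407/273 ≈ 1.4908)
s(a) = a²*(-103 + a² + 407*a/273) (s(a) = ((a² + 407*a/273) - 103)*a² = (-103 + a² + 407*a/273)*a² = a²*(-103 + a² + 407*a/273))
(k(-361) - 1*(-48960)) + s(310) = (-361 - 1*(-48960)) + 310²*(-103 + 310² + (407/273)*310) = (-361 + 48960) + 96100*(-103 + 96100 + 126170/273) = 48599 + 96100*(26333351/273) = 48599 + 2530635031100/273 = 2530648298627/273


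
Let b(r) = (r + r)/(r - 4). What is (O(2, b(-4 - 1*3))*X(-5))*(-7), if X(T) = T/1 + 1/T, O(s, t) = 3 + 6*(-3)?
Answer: -546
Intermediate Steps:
b(r) = 2*r/(-4 + r) (b(r) = (2*r)/(-4 + r) = 2*r/(-4 + r))
O(s, t) = -15 (O(s, t) = 3 - 18 = -15)
X(T) = T + 1/T (X(T) = T*1 + 1/T = T + 1/T)
(O(2, b(-4 - 1*3))*X(-5))*(-7) = -15*(-5 + 1/(-5))*(-7) = -15*(-5 - ⅕)*(-7) = -15*(-26/5)*(-7) = 78*(-7) = -546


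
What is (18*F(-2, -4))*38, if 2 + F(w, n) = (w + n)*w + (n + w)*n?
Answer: 23256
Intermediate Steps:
F(w, n) = -2 + n*(n + w) + w*(n + w) (F(w, n) = -2 + ((w + n)*w + (n + w)*n) = -2 + ((n + w)*w + n*(n + w)) = -2 + (w*(n + w) + n*(n + w)) = -2 + (n*(n + w) + w*(n + w)) = -2 + n*(n + w) + w*(n + w))
(18*F(-2, -4))*38 = (18*(-2 + (-4)**2 + (-2)**2 + 2*(-4)*(-2)))*38 = (18*(-2 + 16 + 4 + 16))*38 = (18*34)*38 = 612*38 = 23256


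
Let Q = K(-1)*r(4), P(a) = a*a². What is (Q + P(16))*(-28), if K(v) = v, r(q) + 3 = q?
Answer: -114660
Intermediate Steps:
P(a) = a³
r(q) = -3 + q
Q = -1 (Q = -(-3 + 4) = -1*1 = -1)
(Q + P(16))*(-28) = (-1 + 16³)*(-28) = (-1 + 4096)*(-28) = 4095*(-28) = -114660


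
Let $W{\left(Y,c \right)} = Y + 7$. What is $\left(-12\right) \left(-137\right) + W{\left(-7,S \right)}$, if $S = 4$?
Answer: $1644$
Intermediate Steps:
$W{\left(Y,c \right)} = 7 + Y$
$\left(-12\right) \left(-137\right) + W{\left(-7,S \right)} = \left(-12\right) \left(-137\right) + \left(7 - 7\right) = 1644 + 0 = 1644$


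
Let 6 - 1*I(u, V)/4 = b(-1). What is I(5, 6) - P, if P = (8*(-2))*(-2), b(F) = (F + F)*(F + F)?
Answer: -24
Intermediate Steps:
b(F) = 4*F**2 (b(F) = (2*F)*(2*F) = 4*F**2)
I(u, V) = 8 (I(u, V) = 24 - 16*(-1)**2 = 24 - 16 = 8)
P = 32 (P = -16*(-2) = 32)
I(5, 6) - P = 8 - 1*32 = 8 - 32 = -24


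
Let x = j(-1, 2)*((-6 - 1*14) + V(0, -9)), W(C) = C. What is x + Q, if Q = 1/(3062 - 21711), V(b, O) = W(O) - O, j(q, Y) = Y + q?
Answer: -372981/18649 ≈ -20.000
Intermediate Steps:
V(b, O) = 0 (V(b, O) = O - O = 0)
Q = -1/18649 (Q = 1/(-18649) = -1/18649 ≈ -5.3622e-5)
x = -20 (x = (2 - 1)*((-6 - 1*14) + 0) = 1*((-6 - 14) + 0) = 1*(-20 + 0) = 1*(-20) = -20)
x + Q = -20 - 1/18649 = -372981/18649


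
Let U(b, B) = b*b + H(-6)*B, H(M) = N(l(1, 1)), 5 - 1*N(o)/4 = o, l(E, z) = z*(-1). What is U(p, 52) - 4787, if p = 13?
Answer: -3370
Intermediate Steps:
l(E, z) = -z
N(o) = 20 - 4*o
H(M) = 24 (H(M) = 20 - (-4) = 20 - 4*(-1) = 20 + 4 = 24)
U(b, B) = b**2 + 24*B (U(b, B) = b*b + 24*B = b**2 + 24*B)
U(p, 52) - 4787 = (13**2 + 24*52) - 4787 = (169 + 1248) - 4787 = 1417 - 4787 = -3370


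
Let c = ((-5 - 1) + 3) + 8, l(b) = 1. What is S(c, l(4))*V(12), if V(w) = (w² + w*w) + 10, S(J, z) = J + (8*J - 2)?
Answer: 12814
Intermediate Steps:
c = 5 (c = (-6 + 3) + 8 = -3 + 8 = 5)
S(J, z) = -2 + 9*J (S(J, z) = J + (-2 + 8*J) = -2 + 9*J)
V(w) = 10 + 2*w² (V(w) = (w² + w²) + 10 = 2*w² + 10 = 10 + 2*w²)
S(c, l(4))*V(12) = (-2 + 9*5)*(10 + 2*12²) = (-2 + 45)*(10 + 2*144) = 43*(10 + 288) = 43*298 = 12814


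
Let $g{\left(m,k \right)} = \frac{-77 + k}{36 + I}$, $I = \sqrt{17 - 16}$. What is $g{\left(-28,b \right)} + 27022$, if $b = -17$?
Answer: $\frac{999720}{37} \approx 27019.0$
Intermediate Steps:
$I = 1$ ($I = \sqrt{1} = 1$)
$g{\left(m,k \right)} = - \frac{77}{37} + \frac{k}{37}$ ($g{\left(m,k \right)} = \frac{-77 + k}{36 + 1} = \frac{-77 + k}{37} = \left(-77 + k\right) \frac{1}{37} = - \frac{77}{37} + \frac{k}{37}$)
$g{\left(-28,b \right)} + 27022 = \left(- \frac{77}{37} + \frac{1}{37} \left(-17\right)\right) + 27022 = \left(- \frac{77}{37} - \frac{17}{37}\right) + 27022 = - \frac{94}{37} + 27022 = \frac{999720}{37}$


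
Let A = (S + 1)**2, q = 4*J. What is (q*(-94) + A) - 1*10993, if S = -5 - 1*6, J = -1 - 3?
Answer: -9389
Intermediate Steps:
J = -4
q = -16 (q = 4*(-4) = -16)
S = -11 (S = -5 - 6 = -11)
A = 100 (A = (-11 + 1)**2 = (-10)**2 = 100)
(q*(-94) + A) - 1*10993 = (-16*(-94) + 100) - 1*10993 = (1504 + 100) - 10993 = 1604 - 10993 = -9389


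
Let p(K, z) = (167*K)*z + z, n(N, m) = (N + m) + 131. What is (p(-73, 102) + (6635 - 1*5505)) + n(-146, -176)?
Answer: -1242441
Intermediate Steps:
n(N, m) = 131 + N + m
p(K, z) = z + 167*K*z (p(K, z) = 167*K*z + z = z + 167*K*z)
(p(-73, 102) + (6635 - 1*5505)) + n(-146, -176) = (102*(1 + 167*(-73)) + (6635 - 1*5505)) + (131 - 146 - 176) = (102*(1 - 12191) + (6635 - 5505)) - 191 = (102*(-12190) + 1130) - 191 = (-1243380 + 1130) - 191 = -1242250 - 191 = -1242441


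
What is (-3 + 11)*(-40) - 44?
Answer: -364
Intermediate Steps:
(-3 + 11)*(-40) - 44 = 8*(-40) - 44 = -320 - 44 = -364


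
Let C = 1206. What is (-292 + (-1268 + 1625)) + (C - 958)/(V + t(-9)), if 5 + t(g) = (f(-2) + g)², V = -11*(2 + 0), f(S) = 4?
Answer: -59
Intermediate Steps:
V = -22 (V = -11*2 = -22)
t(g) = -5 + (4 + g)²
(-292 + (-1268 + 1625)) + (C - 958)/(V + t(-9)) = (-292 + (-1268 + 1625)) + (1206 - 958)/(-22 + (-5 + (4 - 9)²)) = (-292 + 357) + 248/(-22 + (-5 + (-5)²)) = 65 + 248/(-22 + (-5 + 25)) = 65 + 248/(-22 + 20) = 65 + 248/(-2) = 65 + 248*(-½) = 65 - 124 = -59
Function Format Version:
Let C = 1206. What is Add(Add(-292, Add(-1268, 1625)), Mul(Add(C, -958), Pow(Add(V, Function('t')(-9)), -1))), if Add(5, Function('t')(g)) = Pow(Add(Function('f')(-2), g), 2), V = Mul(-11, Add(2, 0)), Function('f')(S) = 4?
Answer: -59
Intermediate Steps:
V = -22 (V = Mul(-11, 2) = -22)
Function('t')(g) = Add(-5, Pow(Add(4, g), 2))
Add(Add(-292, Add(-1268, 1625)), Mul(Add(C, -958), Pow(Add(V, Function('t')(-9)), -1))) = Add(Add(-292, Add(-1268, 1625)), Mul(Add(1206, -958), Pow(Add(-22, Add(-5, Pow(Add(4, -9), 2))), -1))) = Add(Add(-292, 357), Mul(248, Pow(Add(-22, Add(-5, Pow(-5, 2))), -1))) = Add(65, Mul(248, Pow(Add(-22, Add(-5, 25)), -1))) = Add(65, Mul(248, Pow(Add(-22, 20), -1))) = Add(65, Mul(248, Pow(-2, -1))) = Add(65, Mul(248, Rational(-1, 2))) = Add(65, -124) = -59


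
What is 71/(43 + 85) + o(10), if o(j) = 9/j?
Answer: 931/640 ≈ 1.4547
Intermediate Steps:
71/(43 + 85) + o(10) = 71/(43 + 85) + 9/10 = 71/128 + 9*(⅒) = 71*(1/128) + 9/10 = 71/128 + 9/10 = 931/640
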